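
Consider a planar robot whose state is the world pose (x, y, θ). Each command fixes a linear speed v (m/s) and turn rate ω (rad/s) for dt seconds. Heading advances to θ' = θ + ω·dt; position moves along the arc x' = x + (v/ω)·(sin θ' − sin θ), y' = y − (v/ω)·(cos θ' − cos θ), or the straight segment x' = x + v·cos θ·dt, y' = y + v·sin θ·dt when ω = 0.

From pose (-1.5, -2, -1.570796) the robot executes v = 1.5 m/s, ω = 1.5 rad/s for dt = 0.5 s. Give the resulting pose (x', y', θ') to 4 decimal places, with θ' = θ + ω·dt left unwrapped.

θ' = -1.5708 + 1.5·0.5 = -0.8208
R = v/ω = 1.5/1.5 = 1.0000
x' = -1.5 + 1.0000·(sin -0.8208 − sin -1.5708) = -1.2317
y' = -2 − 1.0000·(cos -0.8208 − cos -1.5708) = -2.6816

(-1.2317, -2.6816, -0.8208)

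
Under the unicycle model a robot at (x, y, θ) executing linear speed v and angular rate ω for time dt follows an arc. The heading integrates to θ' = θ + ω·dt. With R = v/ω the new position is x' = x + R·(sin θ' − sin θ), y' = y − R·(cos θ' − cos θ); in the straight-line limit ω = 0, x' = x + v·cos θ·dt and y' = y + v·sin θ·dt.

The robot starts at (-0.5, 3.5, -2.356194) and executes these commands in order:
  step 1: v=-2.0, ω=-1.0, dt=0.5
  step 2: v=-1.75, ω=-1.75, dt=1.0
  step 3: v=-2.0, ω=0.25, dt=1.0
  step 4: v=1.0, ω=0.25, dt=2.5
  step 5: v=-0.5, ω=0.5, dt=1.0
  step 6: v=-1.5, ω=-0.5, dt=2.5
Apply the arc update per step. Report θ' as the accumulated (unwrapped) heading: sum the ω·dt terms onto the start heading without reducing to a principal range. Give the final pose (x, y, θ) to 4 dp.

step 1: θ'=-2.8562 (R=2.0000) → pose (0.3511, 4.0049, -2.8562)
step 2: θ'=-4.6062 (R=1.0000) → pose (1.6270, 3.1513, -4.6062)
step 3: θ'=-4.3562 (R=-8.0000) → pose (2.0841, 1.2096, -4.3562)
step 4: θ'=-3.7312 (R=4.0000) → pose (0.5593, 3.1394, -3.7312)
step 5: θ'=-3.2312 (R=-1.0000) → pose (1.0259, 2.9746, -3.2312)
step 6: θ'=-4.4812 (R=3.0000) → pose (3.6776, 0.6740, -4.4812)

(3.6776, 0.6740, -4.4812)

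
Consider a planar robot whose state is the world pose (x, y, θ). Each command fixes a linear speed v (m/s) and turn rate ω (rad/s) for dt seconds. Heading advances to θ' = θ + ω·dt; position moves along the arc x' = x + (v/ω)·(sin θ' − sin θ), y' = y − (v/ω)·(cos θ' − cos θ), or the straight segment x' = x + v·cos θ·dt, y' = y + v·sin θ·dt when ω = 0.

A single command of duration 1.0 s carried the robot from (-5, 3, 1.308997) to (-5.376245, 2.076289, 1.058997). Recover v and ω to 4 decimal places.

Δθ = 1.058997 − 1.308997 = -0.250000
ω = Δθ/dt = -0.250000/1.0 = -0.2500
R = −Δy/(cos θ' − cos θ) = 4.0000
v = R·ω = 4.0000·-0.2500 = -1.0000

v = -1.0000, ω = -0.2500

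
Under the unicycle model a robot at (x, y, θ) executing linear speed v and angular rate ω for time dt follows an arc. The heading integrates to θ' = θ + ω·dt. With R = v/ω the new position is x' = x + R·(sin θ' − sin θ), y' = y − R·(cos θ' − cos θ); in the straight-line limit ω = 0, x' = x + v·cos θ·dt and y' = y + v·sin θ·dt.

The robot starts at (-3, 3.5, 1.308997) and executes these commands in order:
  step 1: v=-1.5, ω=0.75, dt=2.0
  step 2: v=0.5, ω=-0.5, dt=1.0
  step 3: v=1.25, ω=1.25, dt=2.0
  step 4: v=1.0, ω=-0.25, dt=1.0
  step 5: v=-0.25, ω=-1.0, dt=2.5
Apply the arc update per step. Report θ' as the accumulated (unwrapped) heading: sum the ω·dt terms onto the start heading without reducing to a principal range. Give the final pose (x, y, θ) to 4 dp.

(-3.4298, -0.3231, 2.0590)

step 1: θ'=2.8090 (R=-2.0000) → pose (-1.7211, 1.0920, 2.8090)
step 2: θ'=2.3090 (R=-1.0000) → pose (-2.1343, 1.3642, 2.3090)
step 3: θ'=4.8090 (R=1.0000) → pose (-3.8693, 0.5948, 4.8090)
step 4: θ'=4.5590 (R=-4.0000) → pose (-3.8977, -0.4022, 4.5590)
step 5: θ'=2.0590 (R=0.2500) → pose (-3.4298, -0.3231, 2.0590)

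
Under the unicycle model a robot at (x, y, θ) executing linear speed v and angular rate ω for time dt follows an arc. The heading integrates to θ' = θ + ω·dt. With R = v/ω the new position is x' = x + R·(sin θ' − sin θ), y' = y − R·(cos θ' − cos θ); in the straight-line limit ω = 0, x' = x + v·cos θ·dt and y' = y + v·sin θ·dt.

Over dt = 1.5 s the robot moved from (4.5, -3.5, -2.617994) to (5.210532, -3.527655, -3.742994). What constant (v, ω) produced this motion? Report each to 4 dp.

v = -0.5000, ω = -0.7500

Δθ = -3.742994 − -2.617994 = -1.125000
ω = Δθ/dt = -1.125000/1.5 = -0.7500
R = Δx/(sin θ' − sin θ) = 0.6667
v = R·ω = 0.6667·-0.7500 = -0.5000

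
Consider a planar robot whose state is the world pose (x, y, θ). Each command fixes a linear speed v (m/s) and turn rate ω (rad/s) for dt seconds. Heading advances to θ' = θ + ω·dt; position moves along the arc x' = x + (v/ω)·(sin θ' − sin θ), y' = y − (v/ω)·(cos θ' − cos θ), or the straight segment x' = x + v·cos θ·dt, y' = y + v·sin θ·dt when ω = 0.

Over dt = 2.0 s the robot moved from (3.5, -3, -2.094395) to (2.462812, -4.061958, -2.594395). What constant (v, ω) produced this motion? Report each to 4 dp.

Δθ = -2.594395 − -2.094395 = -0.500000
ω = Δθ/dt = -0.500000/2.0 = -0.2500
R = −Δy/(cos θ' − cos θ) = -3.0000
v = R·ω = -3.0000·-0.2500 = 0.7500

v = 0.7500, ω = -0.2500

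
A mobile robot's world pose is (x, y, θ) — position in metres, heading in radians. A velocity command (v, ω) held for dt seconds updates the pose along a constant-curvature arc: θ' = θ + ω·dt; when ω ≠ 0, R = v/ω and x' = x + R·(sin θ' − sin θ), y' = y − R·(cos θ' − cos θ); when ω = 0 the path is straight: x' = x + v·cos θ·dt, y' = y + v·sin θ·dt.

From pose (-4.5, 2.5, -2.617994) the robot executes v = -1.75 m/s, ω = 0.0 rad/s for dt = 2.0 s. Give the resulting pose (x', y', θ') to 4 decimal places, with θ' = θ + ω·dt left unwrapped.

θ' = -2.6180 + 0.0·2.0 = -2.6180
ω = 0 → straight: x' = -4.5 + -1.75·cos(-2.6180)·2.0 = -1.4689
y' = 2.5 + -1.75·sin(-2.6180)·2.0 = 4.2500

(-1.4689, 4.2500, -2.6180)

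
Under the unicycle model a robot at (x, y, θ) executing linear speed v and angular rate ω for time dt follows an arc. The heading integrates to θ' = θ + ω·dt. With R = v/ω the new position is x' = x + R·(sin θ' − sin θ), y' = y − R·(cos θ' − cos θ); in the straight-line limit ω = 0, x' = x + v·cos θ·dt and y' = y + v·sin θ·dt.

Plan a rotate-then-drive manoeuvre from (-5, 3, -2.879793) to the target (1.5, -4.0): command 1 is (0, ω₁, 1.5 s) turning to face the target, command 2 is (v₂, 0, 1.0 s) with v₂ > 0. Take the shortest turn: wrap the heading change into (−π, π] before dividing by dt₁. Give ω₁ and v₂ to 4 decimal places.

heading to target = atan2(-4−3, 1.5−-5) = -0.8224
Δθ = wrap(-0.8224 − -2.8798) = 2.0574; ω₁ = Δθ/dt₁ = 1.3716
distance = √((1.5−-5)² + (-4−3)²) = 9.5525; v₂ = distance/dt₂ = 9.5525

ω₁ = 1.3716, v₂ = 9.5525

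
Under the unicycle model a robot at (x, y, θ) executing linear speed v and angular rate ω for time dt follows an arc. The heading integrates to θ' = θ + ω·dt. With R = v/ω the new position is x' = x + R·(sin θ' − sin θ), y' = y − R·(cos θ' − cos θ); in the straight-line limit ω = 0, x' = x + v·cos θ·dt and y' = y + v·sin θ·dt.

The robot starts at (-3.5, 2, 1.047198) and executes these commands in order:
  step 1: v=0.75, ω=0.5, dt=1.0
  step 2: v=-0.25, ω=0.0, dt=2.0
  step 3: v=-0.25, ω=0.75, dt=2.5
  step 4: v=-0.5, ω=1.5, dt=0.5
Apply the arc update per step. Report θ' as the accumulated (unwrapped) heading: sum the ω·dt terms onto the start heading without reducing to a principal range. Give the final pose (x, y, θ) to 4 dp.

step 1: θ'=1.5472 (R=1.5000) → pose (-3.2995, 2.7146, 1.5472)
step 2: θ'=1.5472 (straight) → pose (-3.3113, 2.2147, 1.5472)
step 3: θ'=3.4222 (R=-0.3333) → pose (-2.8857, 1.8866, 3.4222)
step 4: θ'=4.1722 (R=-0.3333) → pose (-2.6921, 2.0354, 4.1722)

(-2.6921, 2.0354, 4.1722)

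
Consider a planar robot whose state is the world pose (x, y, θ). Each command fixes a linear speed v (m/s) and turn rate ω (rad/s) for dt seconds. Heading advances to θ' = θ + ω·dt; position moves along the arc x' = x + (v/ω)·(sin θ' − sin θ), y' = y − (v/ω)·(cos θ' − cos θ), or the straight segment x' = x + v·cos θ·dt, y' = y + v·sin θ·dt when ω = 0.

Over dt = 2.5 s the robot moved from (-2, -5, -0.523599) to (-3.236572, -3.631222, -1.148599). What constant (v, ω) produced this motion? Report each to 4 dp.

Δθ = -1.148599 − -0.523599 = -0.625000
ω = Δθ/dt = -0.625000/2.5 = -0.2500
R = −Δy/(cos θ' − cos θ) = 3.0000
v = R·ω = 3.0000·-0.2500 = -0.7500

v = -0.7500, ω = -0.2500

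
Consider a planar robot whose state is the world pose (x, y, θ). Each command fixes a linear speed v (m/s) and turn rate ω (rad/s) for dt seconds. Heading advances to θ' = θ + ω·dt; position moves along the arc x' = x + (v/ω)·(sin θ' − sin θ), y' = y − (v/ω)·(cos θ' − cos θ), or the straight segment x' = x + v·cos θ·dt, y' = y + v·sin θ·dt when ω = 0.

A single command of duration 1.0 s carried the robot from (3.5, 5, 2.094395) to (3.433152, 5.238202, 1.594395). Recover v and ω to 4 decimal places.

Δθ = 1.594395 − 2.094395 = -0.500000
ω = Δθ/dt = -0.500000/1.0 = -0.5000
R = −Δy/(cos θ' − cos θ) = -0.5000
v = R·ω = -0.5000·-0.5000 = 0.2500

v = 0.2500, ω = -0.5000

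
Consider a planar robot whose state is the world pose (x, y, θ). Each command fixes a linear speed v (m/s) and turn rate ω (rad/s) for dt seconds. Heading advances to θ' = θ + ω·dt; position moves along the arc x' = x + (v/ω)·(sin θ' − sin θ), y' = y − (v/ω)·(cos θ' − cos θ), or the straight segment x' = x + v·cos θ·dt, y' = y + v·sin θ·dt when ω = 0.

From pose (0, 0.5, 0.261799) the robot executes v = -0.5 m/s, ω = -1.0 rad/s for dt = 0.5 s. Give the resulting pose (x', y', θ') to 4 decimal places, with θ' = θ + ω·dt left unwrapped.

θ' = 0.2618 + -1.0·0.5 = -0.2382
R = v/ω = -0.5/-1.0 = 0.5000
x' = 0 + 0.5000·(sin -0.2382 − sin 0.2618) = -0.2474
y' = 0.5 − 0.5000·(cos -0.2382 − cos 0.2618) = 0.4971

(-0.2474, 0.4971, -0.2382)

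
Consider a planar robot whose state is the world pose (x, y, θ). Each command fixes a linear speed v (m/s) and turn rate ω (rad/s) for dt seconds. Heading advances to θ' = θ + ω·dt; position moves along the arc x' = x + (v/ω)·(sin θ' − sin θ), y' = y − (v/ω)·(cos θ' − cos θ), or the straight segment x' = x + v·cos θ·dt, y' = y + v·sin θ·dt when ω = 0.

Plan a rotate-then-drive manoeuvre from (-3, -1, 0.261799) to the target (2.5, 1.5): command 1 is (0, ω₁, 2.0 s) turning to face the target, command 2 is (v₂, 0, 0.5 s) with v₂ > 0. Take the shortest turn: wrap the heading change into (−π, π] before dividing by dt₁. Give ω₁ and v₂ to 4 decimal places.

heading to target = atan2(1.5−-1, 2.5−-3) = 0.4266
Δθ = wrap(0.4266 − 0.2618) = 0.1648; ω₁ = Δθ/dt₁ = 0.0824
distance = √((2.5−-3)² + (1.5−-1)²) = 6.0415; v₂ = distance/dt₂ = 12.0830

ω₁ = 0.0824, v₂ = 12.0830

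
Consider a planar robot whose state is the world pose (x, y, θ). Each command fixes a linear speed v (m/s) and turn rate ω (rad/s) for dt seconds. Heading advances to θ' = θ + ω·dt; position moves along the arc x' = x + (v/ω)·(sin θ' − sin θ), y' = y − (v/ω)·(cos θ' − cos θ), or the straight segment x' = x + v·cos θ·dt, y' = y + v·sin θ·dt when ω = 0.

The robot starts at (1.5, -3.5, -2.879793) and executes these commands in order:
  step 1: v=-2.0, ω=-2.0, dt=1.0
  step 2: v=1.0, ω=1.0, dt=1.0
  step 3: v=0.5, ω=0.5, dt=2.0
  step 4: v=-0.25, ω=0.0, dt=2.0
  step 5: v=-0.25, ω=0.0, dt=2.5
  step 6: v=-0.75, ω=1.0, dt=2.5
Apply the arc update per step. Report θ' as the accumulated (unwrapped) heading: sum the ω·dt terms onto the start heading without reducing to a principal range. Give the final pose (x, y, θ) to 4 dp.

(2.6706, -1.7878, -0.3798)

step 1: θ'=-4.8798 (R=1.0000) → pose (2.7448, -4.6325, -4.8798)
step 2: θ'=-3.8798 (R=1.0000) → pose (2.4318, -3.7262, -3.8798)
step 3: θ'=-2.8798 (R=1.0000) → pose (1.5000, -3.5000, -2.8798)
step 4: θ'=-2.8798 (straight) → pose (1.9830, -3.3706, -2.8798)
step 5: θ'=-2.8798 (straight) → pose (2.5867, -3.2088, -2.8798)
step 6: θ'=-0.3798 (R=-0.7500) → pose (2.6706, -1.7878, -0.3798)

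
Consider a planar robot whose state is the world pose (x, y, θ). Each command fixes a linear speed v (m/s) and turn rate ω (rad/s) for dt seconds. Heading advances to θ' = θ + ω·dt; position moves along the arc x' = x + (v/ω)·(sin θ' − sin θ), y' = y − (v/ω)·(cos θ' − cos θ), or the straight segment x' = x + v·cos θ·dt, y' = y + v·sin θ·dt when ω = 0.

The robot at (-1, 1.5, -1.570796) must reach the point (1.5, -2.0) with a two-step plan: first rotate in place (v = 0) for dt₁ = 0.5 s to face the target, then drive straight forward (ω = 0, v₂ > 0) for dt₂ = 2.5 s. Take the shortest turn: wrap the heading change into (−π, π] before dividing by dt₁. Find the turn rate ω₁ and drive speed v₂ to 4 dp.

heading to target = atan2(-2−1.5, 1.5−-1) = -0.9505
Δθ = wrap(-0.9505 − -1.5708) = 0.6202; ω₁ = Δθ/dt₁ = 1.2405
distance = √((1.5−-1)² + (-2−1.5)²) = 4.3012; v₂ = distance/dt₂ = 1.7205

ω₁ = 1.2405, v₂ = 1.7205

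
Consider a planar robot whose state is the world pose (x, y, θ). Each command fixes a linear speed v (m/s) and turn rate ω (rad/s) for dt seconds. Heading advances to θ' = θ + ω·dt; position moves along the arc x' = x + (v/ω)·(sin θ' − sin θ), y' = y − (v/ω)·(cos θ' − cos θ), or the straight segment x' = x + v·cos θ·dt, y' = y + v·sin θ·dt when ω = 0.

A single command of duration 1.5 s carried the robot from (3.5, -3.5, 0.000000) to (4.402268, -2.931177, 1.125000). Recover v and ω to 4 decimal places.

v = 0.7500, ω = 0.7500

Δθ = 1.125000 − 0.000000 = 1.125000
ω = Δθ/dt = 1.125000/1.5 = 0.7500
R = Δx/(sin θ' − sin θ) = 1.0000
v = R·ω = 1.0000·0.7500 = 0.7500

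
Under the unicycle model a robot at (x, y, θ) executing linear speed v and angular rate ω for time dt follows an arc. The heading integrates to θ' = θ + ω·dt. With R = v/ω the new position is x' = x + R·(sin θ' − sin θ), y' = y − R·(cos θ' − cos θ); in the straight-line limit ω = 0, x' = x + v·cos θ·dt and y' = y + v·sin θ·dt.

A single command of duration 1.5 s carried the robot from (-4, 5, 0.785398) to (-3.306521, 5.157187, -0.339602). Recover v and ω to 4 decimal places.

v = 0.5000, ω = -0.7500

Δθ = -0.339602 − 0.785398 = -1.125000
ω = Δθ/dt = -1.125000/1.5 = -0.7500
R = Δx/(sin θ' − sin θ) = -0.6667
v = R·ω = -0.6667·-0.7500 = 0.5000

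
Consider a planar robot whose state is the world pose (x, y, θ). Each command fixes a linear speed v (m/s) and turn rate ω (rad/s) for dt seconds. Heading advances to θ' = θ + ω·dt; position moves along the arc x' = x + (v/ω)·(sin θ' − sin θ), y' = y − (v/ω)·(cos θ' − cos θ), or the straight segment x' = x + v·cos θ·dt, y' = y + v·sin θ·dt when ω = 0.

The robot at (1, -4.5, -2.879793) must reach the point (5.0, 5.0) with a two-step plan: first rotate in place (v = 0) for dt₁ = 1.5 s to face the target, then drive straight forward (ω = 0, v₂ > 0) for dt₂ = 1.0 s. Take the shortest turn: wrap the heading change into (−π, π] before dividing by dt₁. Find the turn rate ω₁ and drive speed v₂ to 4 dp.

ω₁ = -1.4874, v₂ = 10.3078

heading to target = atan2(5−-4.5, 5−1) = 1.1723
Δθ = wrap(1.1723 − -2.8798) = -2.2311; ω₁ = Δθ/dt₁ = -1.4874
distance = √((5−1)² + (5−-4.5)²) = 10.3078; v₂ = distance/dt₂ = 10.3078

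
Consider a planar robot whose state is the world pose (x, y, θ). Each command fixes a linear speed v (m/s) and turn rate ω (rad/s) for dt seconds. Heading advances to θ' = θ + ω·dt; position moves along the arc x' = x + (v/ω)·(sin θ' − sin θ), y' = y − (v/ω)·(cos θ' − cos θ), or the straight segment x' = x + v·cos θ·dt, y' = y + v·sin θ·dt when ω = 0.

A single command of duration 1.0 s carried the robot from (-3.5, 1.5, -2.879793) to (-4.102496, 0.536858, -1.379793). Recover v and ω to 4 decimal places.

Δθ = -1.379793 − -2.879793 = 1.500000
ω = Δθ/dt = 1.500000/1.0 = 1.5000
R = −Δy/(cos θ' − cos θ) = 0.8333
v = R·ω = 0.8333·1.5000 = 1.2500

v = 1.2500, ω = 1.5000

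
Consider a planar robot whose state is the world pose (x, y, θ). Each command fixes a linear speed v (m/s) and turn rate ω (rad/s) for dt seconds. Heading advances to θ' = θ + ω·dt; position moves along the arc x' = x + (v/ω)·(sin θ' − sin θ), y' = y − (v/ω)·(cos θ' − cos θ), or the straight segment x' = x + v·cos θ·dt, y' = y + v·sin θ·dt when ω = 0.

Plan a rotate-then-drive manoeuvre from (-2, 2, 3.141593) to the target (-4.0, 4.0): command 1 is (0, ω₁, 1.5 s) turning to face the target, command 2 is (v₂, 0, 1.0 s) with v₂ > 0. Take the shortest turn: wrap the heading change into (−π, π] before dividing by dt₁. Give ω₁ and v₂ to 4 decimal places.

heading to target = atan2(4−2, -4−-2) = 2.3562
Δθ = wrap(2.3562 − 3.1416) = -0.7854; ω₁ = Δθ/dt₁ = -0.5236
distance = √((-4−-2)² + (4−2)²) = 2.8284; v₂ = distance/dt₂ = 2.8284

ω₁ = -0.5236, v₂ = 2.8284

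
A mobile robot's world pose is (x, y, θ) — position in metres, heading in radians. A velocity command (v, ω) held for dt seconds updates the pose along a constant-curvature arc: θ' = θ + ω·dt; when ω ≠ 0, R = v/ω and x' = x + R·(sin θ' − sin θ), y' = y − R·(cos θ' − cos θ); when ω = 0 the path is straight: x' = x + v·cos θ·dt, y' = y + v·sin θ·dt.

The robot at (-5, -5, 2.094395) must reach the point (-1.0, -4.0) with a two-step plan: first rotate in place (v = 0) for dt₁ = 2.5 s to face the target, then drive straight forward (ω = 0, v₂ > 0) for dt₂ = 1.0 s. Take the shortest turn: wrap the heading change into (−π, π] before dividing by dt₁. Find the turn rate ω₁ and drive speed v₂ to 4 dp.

heading to target = atan2(-4−-5, -1−-5) = 0.2450
Δθ = wrap(0.2450 − 2.0944) = -1.8494; ω₁ = Δθ/dt₁ = -0.7398
distance = √((-1−-5)² + (-4−-5)²) = 4.1231; v₂ = distance/dt₂ = 4.1231

ω₁ = -0.7398, v₂ = 4.1231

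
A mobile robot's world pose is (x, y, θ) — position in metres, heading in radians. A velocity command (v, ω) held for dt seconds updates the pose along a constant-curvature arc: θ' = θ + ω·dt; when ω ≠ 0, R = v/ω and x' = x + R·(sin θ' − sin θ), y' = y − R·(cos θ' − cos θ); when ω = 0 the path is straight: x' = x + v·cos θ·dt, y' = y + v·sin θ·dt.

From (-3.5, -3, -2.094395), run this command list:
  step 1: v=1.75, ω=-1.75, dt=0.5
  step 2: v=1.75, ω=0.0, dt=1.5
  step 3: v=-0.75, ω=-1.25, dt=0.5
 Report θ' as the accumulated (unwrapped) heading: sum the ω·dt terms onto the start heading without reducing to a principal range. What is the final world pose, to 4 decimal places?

(-6.4156, -3.9866, -3.5944)

step 1: θ'=-2.9694 (R=-1.0000) → pose (-4.1947, -3.4852, -2.9694)
step 2: θ'=-2.9694 (straight) → pose (-6.7809, -3.9350, -2.9694)
step 3: θ'=-3.5944 (R=0.6000) → pose (-6.4156, -3.9866, -3.5944)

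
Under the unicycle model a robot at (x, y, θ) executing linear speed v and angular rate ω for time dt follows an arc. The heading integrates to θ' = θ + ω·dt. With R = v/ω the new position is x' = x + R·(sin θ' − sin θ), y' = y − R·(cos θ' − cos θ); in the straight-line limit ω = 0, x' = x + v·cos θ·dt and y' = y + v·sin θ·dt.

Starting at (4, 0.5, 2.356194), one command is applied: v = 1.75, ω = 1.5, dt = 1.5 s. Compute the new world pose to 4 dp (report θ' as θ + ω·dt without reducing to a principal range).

θ' = 2.3562 + 1.5·1.5 = 4.6062
R = v/ω = 1.75/1.5 = 1.1667
x' = 4 + 1.1667·(sin 4.6062 − sin 2.3562) = 2.0149
y' = 0.5 − 1.1667·(cos 4.6062 − cos 2.3562) = -0.2013

(2.0149, -0.2013, 4.6062)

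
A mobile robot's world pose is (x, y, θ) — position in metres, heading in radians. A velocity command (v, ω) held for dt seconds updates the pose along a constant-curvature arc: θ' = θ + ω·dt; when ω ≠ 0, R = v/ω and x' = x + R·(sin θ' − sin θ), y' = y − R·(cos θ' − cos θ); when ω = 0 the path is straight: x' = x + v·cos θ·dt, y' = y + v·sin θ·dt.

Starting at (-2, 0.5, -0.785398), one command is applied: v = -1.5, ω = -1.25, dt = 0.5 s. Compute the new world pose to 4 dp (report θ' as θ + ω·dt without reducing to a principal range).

θ' = -0.7854 + -1.25·0.5 = -1.4104
R = v/ω = -1.5/-1.25 = 1.2000
x' = -2 + 1.2000·(sin -1.4104 − sin -0.7854) = -2.3361
y' = 0.5 − 1.2000·(cos -1.4104 − cos -0.7854) = 1.1569

(-2.3361, 1.1569, -1.4104)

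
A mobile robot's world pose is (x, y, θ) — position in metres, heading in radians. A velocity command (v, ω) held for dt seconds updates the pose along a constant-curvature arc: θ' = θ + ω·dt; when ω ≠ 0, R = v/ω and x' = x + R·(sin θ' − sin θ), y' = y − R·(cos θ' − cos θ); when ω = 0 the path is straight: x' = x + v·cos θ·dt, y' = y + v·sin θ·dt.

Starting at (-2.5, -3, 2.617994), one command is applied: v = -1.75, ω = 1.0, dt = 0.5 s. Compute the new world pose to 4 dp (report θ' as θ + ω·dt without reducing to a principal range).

θ' = 2.6180 + 1.0·0.5 = 3.1180
R = v/ω = -1.75/1.0 = -1.7500
x' = -2.5 + -1.7500·(sin 3.1180 − sin 2.6180) = -1.6663
y' = -3 − -1.7500·(cos 3.1180 − cos 2.6180) = -3.2340

(-1.6663, -3.2340, 3.1180)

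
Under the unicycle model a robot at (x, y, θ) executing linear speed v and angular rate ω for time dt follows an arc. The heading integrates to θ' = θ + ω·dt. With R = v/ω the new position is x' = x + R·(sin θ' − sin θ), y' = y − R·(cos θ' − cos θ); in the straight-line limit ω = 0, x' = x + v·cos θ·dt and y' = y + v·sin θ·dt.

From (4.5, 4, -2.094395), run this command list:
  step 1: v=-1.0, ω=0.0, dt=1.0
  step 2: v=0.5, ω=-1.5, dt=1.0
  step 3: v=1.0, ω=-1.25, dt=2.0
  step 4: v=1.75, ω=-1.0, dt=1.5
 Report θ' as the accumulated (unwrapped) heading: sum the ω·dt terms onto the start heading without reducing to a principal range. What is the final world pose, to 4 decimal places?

(6.7851, 4.9684, -7.5944)

step 1: θ'=-2.0944 (straight) → pose (5.0000, 4.8660, -2.0944)
step 2: θ'=-3.5944 (R=-0.3333) → pose (4.5655, 4.7330, -3.5944)
step 3: θ'=-6.0944 (R=-0.8000) → pose (4.7653, 6.2381, -6.0944)
step 4: θ'=-7.5944 (R=-1.7500) → pose (6.7851, 4.9684, -7.5944)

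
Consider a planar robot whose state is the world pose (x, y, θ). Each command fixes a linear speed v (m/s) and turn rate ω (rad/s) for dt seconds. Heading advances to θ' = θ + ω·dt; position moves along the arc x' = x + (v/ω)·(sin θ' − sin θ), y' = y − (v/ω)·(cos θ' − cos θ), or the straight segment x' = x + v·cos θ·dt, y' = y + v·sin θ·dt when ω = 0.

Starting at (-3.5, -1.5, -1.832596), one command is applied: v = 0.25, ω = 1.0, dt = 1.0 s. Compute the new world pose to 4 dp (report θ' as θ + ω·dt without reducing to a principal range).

θ' = -1.8326 + 1.0·1.0 = -0.8326
R = v/ω = 0.25/1.0 = 0.2500
x' = -3.5 + 0.2500·(sin -0.8326 − sin -1.8326) = -3.4434
y' = -1.5 − 0.2500·(cos -0.8326 − cos -1.8326) = -1.7329

(-3.4434, -1.7329, -0.8326)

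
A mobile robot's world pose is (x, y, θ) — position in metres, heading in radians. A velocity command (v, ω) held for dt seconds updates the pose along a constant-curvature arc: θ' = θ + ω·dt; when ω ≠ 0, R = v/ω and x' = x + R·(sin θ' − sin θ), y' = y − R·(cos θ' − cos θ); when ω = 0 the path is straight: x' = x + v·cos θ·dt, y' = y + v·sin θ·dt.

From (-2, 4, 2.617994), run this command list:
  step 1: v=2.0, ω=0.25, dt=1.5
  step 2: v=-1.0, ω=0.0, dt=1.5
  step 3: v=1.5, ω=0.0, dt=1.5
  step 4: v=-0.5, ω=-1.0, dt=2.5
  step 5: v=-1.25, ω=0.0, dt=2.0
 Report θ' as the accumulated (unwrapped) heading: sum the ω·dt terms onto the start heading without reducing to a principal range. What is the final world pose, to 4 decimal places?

(-7.5970, 2.9766, 0.4930)

step 1: θ'=2.9930 (R=8.0000) → pose (-4.8156, 4.9836, 2.9930)
step 2: θ'=2.9930 (straight) → pose (-3.3321, 4.7616, 2.9930)
step 3: θ'=2.9930 (straight) → pose (-5.5573, 5.0947, 2.9930)
step 4: θ'=0.4930 (R=0.5000) → pose (-5.3947, 4.1597, 0.4930)
step 5: θ'=0.4930 (straight) → pose (-7.5970, 2.9766, 0.4930)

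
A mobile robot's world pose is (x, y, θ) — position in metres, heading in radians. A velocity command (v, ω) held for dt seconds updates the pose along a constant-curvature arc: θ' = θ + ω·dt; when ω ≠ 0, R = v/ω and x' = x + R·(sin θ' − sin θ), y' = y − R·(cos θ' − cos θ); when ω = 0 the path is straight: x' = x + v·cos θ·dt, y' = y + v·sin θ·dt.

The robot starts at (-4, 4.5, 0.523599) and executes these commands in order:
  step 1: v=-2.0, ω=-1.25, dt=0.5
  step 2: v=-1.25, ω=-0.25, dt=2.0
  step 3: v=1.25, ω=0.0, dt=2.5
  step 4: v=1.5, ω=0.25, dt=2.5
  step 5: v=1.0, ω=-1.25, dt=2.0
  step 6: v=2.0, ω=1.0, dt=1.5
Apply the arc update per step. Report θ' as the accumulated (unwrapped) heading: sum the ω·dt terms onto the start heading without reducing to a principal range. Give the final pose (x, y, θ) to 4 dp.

(-1.0817, -1.7966, -0.9764)

step 1: θ'=-0.1014 (R=1.6000) → pose (-4.9620, 4.2939, -0.1014)
step 2: θ'=-0.6014 (R=5.0000) → pose (-7.2848, 5.1455, -0.6014)
step 3: θ'=-0.6014 (straight) → pose (-4.7081, 3.3773, -0.6014)
step 4: θ'=0.0236 (R=6.0000) → pose (-1.1717, 2.3263, 0.0236)
step 5: θ'=-2.4764 (R=-0.8000) → pose (-0.6591, 0.8971, -2.4764)
step 6: θ'=-0.9764 (R=2.0000) → pose (-1.0817, -1.7966, -0.9764)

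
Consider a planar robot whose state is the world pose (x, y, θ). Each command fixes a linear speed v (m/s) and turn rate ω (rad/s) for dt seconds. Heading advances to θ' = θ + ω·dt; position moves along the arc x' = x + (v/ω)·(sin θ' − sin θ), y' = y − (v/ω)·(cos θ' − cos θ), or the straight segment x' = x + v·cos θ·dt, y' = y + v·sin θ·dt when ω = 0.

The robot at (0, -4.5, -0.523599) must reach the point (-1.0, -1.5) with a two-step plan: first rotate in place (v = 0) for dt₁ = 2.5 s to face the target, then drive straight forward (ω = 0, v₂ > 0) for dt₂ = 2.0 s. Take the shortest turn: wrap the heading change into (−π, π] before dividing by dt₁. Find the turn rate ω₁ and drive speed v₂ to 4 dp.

ω₁ = 0.9665, v₂ = 1.5811

heading to target = atan2(-1.5−-4.5, -1−0) = 1.8925
Δθ = wrap(1.8925 − -0.5236) = 2.4161; ω₁ = Δθ/dt₁ = 0.9665
distance = √((-1−0)² + (-1.5−-4.5)²) = 3.1623; v₂ = distance/dt₂ = 1.5811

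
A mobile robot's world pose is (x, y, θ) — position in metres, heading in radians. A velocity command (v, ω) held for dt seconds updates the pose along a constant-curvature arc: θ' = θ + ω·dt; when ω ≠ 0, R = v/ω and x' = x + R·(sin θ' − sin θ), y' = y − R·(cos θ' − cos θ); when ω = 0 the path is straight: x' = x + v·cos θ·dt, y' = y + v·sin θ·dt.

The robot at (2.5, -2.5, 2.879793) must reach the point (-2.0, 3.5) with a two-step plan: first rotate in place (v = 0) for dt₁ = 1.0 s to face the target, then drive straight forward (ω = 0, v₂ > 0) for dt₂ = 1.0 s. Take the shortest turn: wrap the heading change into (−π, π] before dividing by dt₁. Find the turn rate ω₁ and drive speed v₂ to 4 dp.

ω₁ = -0.6655, v₂ = 7.5000

heading to target = atan2(3.5−-2.5, -2−2.5) = 2.2143
Δθ = wrap(2.2143 − 2.8798) = -0.6655; ω₁ = Δθ/dt₁ = -0.6655
distance = √((-2−2.5)² + (3.5−-2.5)²) = 7.5000; v₂ = distance/dt₂ = 7.5000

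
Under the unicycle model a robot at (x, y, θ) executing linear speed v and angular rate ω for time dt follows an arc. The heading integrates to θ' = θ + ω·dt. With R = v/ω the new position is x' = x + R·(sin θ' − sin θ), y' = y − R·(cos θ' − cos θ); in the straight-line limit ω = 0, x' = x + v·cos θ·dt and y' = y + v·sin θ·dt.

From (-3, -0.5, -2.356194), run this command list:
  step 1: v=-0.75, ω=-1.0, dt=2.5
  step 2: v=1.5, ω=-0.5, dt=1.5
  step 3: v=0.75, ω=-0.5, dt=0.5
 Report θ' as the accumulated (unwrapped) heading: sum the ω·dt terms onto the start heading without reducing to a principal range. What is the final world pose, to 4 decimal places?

(-0.3193, 0.9668, -5.8562)

step 1: θ'=-4.8562 (R=0.7500) → pose (-1.7274, -1.1378, -4.8562)
step 2: θ'=-5.6062 (R=-3.0000) → pose (-0.6377, 0.7706, -5.6062)
step 3: θ'=-5.8562 (R=-1.5000) → pose (-0.3193, 0.9668, -5.8562)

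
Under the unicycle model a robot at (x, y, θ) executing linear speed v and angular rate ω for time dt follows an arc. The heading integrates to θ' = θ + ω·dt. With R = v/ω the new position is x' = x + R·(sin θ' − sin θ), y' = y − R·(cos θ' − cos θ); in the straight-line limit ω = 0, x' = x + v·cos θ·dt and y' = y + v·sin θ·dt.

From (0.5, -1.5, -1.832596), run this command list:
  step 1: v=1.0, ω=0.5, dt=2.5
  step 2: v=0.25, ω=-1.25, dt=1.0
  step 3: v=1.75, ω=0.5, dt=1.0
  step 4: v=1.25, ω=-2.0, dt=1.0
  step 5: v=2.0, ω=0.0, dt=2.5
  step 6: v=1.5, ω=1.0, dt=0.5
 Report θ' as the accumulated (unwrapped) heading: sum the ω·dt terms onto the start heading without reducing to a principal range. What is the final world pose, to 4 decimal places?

(-4.9818, -5.4938, -2.8326)

step 1: θ'=-0.5826 (R=2.0000) → pose (1.3315, -3.6877, -0.5826)
step 2: θ'=-1.8326 (R=-0.2000) → pose (1.4146, -3.9065, -1.8326)
step 3: θ'=-1.3326 (R=3.5000) → pose (1.3942, -5.6382, -1.3326)
step 4: θ'=-3.3326 (R=-0.6250) → pose (0.6682, -6.3993, -3.3326)
step 5: θ'=-3.3326 (straight) → pose (-4.2409, -5.4501, -3.3326)
step 6: θ'=-2.8326 (R=1.5000) → pose (-4.9818, -5.4938, -2.8326)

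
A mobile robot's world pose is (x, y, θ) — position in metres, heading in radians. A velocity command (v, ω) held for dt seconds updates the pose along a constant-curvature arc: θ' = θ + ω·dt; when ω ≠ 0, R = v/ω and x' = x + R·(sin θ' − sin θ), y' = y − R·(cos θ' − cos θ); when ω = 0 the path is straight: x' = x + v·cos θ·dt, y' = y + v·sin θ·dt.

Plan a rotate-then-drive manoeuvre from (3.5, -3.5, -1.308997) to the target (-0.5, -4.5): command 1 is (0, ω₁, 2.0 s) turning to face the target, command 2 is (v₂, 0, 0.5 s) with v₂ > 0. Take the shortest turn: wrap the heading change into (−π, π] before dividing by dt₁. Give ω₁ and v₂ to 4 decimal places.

ω₁ = -0.7938, v₂ = 8.2462

heading to target = atan2(-4.5−-3.5, -0.5−3.5) = -2.8966
Δθ = wrap(-2.8966 − -1.3090) = -1.5876; ω₁ = Δθ/dt₁ = -0.7938
distance = √((-0.5−3.5)² + (-4.5−-3.5)²) = 4.1231; v₂ = distance/dt₂ = 8.2462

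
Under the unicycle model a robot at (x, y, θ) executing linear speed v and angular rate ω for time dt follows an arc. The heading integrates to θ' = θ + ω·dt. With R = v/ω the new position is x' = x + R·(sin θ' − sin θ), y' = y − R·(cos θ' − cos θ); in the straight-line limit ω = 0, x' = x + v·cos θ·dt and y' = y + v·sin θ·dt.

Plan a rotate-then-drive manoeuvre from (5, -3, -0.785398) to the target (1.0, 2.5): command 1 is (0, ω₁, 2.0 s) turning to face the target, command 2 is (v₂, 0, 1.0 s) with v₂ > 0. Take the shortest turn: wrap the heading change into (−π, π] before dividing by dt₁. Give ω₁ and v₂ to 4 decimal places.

ω₁ = 1.4925, v₂ = 6.8007

heading to target = atan2(2.5−-3, 1−5) = 2.1996
Δθ = wrap(2.1996 − -0.7854) = 2.9850; ω₁ = Δθ/dt₁ = 1.4925
distance = √((1−5)² + (2.5−-3)²) = 6.8007; v₂ = distance/dt₂ = 6.8007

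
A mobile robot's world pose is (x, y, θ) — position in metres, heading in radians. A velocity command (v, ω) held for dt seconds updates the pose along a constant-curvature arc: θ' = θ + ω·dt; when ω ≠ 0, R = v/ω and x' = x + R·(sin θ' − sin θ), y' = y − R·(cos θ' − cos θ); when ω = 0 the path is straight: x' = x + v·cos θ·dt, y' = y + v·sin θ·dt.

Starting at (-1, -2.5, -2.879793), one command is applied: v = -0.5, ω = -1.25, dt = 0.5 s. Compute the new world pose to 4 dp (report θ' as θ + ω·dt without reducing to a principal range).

θ' = -2.8798 + -1.25·0.5 = -3.5048
R = v/ω = -0.5/-1.25 = 0.4000
x' = -1 + 0.4000·(sin -3.5048 − sin -2.8798) = -0.7544
y' = -2.5 − 0.4000·(cos -3.5048 − cos -2.8798) = -2.5125

(-0.7544, -2.5125, -3.5048)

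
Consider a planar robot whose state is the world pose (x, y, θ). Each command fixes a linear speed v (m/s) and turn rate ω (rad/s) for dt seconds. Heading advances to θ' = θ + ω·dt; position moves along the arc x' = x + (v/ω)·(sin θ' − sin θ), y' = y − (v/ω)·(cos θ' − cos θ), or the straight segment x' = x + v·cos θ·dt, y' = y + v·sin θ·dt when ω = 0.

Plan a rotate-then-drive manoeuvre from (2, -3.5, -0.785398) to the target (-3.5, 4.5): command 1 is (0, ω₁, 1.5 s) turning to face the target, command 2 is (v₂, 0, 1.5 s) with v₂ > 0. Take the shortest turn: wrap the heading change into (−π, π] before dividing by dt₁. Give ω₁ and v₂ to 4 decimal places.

heading to target = atan2(4.5−-3.5, -3.5−2) = 2.1731
Δθ = wrap(2.1731 − -0.7854) = 2.9585; ω₁ = Δθ/dt₁ = 1.9723
distance = √((-3.5−2)² + (4.5−-3.5)²) = 9.7082; v₂ = distance/dt₂ = 6.4722

ω₁ = 1.9723, v₂ = 6.4722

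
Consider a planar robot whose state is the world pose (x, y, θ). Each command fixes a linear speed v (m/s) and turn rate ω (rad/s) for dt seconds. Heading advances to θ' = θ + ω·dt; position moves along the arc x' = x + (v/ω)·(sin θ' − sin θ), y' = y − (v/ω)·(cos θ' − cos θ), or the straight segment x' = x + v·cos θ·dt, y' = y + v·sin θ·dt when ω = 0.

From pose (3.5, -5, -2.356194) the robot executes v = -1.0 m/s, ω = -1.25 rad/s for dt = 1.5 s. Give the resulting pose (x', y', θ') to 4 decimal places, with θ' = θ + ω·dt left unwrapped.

(4.7748, -5.1954, -4.2312)

θ' = -2.3562 + -1.25·1.5 = -4.2312
R = v/ω = -1.0/-1.25 = 0.8000
x' = 3.5 + 0.8000·(sin -4.2312 − sin -2.3562) = 4.7748
y' = -5 − 0.8000·(cos -4.2312 − cos -2.3562) = -5.1954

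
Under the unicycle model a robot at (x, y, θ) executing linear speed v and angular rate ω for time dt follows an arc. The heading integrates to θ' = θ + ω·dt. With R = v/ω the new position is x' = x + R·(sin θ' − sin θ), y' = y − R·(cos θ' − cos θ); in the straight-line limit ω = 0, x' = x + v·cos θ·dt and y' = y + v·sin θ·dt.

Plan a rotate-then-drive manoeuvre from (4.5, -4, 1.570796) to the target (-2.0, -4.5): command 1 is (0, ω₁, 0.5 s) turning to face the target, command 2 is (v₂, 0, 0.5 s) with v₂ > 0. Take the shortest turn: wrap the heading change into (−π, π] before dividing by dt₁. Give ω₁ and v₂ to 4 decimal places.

heading to target = atan2(-4.5−-4, -2−4.5) = -3.0648
Δθ = wrap(-3.0648 − 1.5708) = 1.6476; ω₁ = Δθ/dt₁ = 3.2951
distance = √((-2−4.5)² + (-4.5−-4)²) = 6.5192; v₂ = distance/dt₂ = 13.0384

ω₁ = 3.2951, v₂ = 13.0384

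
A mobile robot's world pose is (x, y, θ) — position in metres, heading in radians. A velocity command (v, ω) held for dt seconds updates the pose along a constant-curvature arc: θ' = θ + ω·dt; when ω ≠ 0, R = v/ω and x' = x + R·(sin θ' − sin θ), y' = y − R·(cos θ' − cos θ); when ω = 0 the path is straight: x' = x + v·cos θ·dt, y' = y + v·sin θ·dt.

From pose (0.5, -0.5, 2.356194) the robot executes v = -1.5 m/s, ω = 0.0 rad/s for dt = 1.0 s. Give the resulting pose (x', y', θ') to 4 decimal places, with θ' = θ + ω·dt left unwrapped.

(1.5607, -1.5607, 2.3562)

θ' = 2.3562 + 0.0·1.0 = 2.3562
ω = 0 → straight: x' = 0.5 + -1.5·cos(2.3562)·1.0 = 1.5607
y' = -0.5 + -1.5·sin(2.3562)·1.0 = -1.5607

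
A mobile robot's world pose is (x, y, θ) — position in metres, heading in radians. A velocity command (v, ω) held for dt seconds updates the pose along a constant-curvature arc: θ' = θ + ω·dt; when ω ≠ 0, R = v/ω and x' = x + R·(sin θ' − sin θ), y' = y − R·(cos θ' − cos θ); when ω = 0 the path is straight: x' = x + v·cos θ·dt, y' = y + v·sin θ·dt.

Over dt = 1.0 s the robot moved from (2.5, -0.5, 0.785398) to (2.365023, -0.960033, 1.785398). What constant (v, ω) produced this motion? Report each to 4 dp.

v = -0.5000, ω = 1.0000

Δθ = 1.785398 − 0.785398 = 1.000000
ω = Δθ/dt = 1.000000/1.0 = 1.0000
R = −Δy/(cos θ' − cos θ) = -0.5000
v = R·ω = -0.5000·1.0000 = -0.5000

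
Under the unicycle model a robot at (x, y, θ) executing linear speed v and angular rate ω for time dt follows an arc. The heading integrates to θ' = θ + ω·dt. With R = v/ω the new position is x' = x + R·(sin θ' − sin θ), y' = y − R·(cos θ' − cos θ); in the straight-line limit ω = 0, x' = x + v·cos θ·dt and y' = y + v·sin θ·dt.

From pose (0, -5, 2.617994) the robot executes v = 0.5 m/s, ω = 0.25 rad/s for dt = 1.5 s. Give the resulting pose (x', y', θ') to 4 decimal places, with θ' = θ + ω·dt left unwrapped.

θ' = 2.6180 + 0.25·1.5 = 2.9930
R = v/ω = 0.5/0.25 = 2.0000
x' = 0 + 2.0000·(sin 2.9930 − sin 2.6180) = -0.7039
y' = -5 − 2.0000·(cos 2.9930 − cos 2.6180) = -4.7541

(-0.7039, -4.7541, 2.9930)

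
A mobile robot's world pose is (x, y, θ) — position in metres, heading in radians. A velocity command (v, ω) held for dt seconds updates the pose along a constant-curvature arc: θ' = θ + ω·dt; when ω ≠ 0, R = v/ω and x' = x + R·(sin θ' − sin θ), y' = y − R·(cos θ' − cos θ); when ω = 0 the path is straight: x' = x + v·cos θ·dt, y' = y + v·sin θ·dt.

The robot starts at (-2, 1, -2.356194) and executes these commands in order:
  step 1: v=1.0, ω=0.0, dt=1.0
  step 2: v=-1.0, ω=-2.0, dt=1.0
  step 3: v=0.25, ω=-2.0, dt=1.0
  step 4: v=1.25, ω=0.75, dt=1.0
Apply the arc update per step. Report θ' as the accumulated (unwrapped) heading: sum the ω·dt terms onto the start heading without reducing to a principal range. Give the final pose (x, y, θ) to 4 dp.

(-0.5930, 0.6451, -5.6062)

step 1: θ'=-2.3562 (straight) → pose (-2.7071, 0.2929, -2.3562)
step 2: θ'=-4.3562 (R=0.5000) → pose (-1.8849, 0.1137, -4.3562)
step 3: θ'=-6.3562 (R=-0.1250) → pose (-1.7587, 0.2820, -6.3562)
step 4: θ'=-5.6062 (R=1.6667) → pose (-0.5930, 0.6451, -5.6062)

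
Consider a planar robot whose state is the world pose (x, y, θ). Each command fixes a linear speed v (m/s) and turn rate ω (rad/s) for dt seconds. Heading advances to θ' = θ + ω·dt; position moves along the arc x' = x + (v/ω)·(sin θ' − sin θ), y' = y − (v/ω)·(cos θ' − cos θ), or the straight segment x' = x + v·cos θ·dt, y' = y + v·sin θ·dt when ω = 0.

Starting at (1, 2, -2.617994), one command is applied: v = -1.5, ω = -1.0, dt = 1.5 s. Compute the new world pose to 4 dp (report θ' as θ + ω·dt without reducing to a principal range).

θ' = -2.6180 + -1.0·1.5 = -4.1180
R = v/ω = -1.5/-1.0 = 1.5000
x' = 1 + 1.5000·(sin -4.1180 − sin -2.6180) = 2.9927
y' = 2 − 1.5000·(cos -4.1180 − cos -2.6180) = 1.5410

(2.9927, 1.5410, -4.1180)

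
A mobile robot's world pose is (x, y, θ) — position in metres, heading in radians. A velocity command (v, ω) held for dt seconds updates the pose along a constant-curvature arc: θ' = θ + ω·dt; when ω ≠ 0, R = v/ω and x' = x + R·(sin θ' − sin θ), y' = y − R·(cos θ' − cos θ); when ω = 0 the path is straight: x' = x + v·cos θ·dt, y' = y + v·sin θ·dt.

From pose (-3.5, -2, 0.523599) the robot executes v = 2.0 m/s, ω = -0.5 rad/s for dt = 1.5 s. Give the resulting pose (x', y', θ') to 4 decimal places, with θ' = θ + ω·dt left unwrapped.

(-0.6021, -1.5662, -0.2264)

θ' = 0.5236 + -0.5·1.5 = -0.2264
R = v/ω = 2.0/-0.5 = -4.0000
x' = -3.5 + -4.0000·(sin -0.2264 − sin 0.5236) = -0.6021
y' = -2 − -4.0000·(cos -0.2264 − cos 0.5236) = -1.5662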